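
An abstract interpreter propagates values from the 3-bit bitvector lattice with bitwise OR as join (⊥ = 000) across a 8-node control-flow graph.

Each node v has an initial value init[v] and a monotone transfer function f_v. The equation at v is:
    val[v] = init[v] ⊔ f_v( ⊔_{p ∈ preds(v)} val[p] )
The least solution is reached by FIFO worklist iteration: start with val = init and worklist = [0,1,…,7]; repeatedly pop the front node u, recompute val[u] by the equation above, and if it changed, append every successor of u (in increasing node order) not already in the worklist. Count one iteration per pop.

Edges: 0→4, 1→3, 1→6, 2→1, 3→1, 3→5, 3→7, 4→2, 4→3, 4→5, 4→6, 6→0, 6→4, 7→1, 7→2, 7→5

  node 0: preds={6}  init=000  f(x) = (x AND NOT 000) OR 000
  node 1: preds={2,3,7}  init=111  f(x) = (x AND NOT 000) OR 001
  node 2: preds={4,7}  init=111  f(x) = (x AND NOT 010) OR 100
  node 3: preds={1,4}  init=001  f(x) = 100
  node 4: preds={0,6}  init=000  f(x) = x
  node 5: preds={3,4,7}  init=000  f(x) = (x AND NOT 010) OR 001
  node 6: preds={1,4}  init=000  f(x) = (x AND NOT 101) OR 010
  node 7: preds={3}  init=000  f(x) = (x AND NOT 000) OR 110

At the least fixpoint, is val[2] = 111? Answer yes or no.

yes

Iteration log — 15 steps:
  step 1. node 0  ⊔preds=000  new=000  stable
  step 2. node 1  ⊔preds=111  new=111  stable
  step 3. node 2  ⊔preds=000  new=111  stable
  step 4. node 3  ⊔preds=111  new=101  old=001  +wl: 1
  step 5. node 4  ⊔preds=000  new=000  stable
  step 6. node 5  ⊔preds=101  new=101  old=000  +wl: 
  step 7. node 6  ⊔preds=111  new=010  old=000  +wl: 0,4
  step 8. node 7  ⊔preds=101  new=111  old=000  +wl: 2,5
  step 9. node 1  ⊔preds=111  new=111  stable
  step 10. node 0  ⊔preds=010  new=010  old=000  +wl: 
  step 11. node 4  ⊔preds=010  new=010  old=000  +wl: 3,6
  step 12. node 2  ⊔preds=111  new=111  stable
  step 13. node 5  ⊔preds=111  new=101  stable
  step 14. node 3  ⊔preds=111  new=101  stable
  step 15. node 6  ⊔preds=111  new=010  stable

Least fixpoint reached:
  node 0: 010
  node 1: 111
  node 2: 111
  node 3: 101
  node 4: 010
  node 5: 101
  node 6: 010
  node 7: 111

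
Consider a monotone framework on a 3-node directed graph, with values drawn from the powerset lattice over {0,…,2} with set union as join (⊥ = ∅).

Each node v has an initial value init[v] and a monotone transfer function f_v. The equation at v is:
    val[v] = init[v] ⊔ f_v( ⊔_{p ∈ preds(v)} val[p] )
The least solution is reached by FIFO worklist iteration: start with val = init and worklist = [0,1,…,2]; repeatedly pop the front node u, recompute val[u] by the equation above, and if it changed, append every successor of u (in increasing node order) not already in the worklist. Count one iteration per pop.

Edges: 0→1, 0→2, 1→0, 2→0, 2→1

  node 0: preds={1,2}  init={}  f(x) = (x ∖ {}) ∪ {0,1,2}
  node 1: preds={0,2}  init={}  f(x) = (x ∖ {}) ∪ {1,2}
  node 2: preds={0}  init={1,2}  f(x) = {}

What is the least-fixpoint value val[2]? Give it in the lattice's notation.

{1,2}

Worklist (4 pops):
  #1 pop 0: in={1,2} → {0,1,2} (was {}); enqueue []
  #2 pop 1: in={0,1,2} → {0,1,2} (was {}); enqueue [0]
  #3 pop 2: in={0,1,2} → {1,2} (no change)
  #4 pop 0: in={0,1,2} → {0,1,2} (no change)

Fixpoint:
  val[0] = {0,1,2}
  val[1] = {0,1,2}
  val[2] = {1,2}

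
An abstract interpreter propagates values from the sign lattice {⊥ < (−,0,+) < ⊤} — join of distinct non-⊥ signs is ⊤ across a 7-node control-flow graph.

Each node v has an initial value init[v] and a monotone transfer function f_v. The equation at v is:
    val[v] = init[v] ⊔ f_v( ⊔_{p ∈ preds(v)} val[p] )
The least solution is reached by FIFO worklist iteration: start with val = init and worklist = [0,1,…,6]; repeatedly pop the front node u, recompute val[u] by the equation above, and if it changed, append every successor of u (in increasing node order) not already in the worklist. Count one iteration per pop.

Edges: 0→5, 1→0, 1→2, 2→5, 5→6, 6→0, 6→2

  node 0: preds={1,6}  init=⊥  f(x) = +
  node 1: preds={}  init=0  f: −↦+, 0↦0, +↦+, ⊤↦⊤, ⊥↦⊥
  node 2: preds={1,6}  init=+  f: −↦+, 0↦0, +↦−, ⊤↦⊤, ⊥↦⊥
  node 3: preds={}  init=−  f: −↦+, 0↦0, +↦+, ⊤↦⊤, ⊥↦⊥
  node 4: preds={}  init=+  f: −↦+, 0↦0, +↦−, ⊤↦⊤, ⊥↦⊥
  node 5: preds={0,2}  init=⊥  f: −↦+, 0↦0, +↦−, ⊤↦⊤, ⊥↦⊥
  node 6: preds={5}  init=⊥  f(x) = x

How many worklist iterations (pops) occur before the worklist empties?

9

Iteration log — 9 steps:
  step 1. node 0  ⊔preds=0  new=+  old=⊥  +wl: 
  step 2. node 1  ⊔preds=⊥  new=0  stable
  step 3. node 2  ⊔preds=0  new=⊤  old=+  +wl: 
  step 4. node 3  ⊔preds=⊥  new=−  stable
  step 5. node 4  ⊔preds=⊥  new=+  stable
  step 6. node 5  ⊔preds=⊤  new=⊤  old=⊥  +wl: 
  step 7. node 6  ⊔preds=⊤  new=⊤  old=⊥  +wl: 0,2
  step 8. node 0  ⊔preds=⊤  new=+  stable
  step 9. node 2  ⊔preds=⊤  new=⊤  stable

Least fixpoint reached:
  node 0: +
  node 1: 0
  node 2: ⊤
  node 3: −
  node 4: +
  node 5: ⊤
  node 6: ⊤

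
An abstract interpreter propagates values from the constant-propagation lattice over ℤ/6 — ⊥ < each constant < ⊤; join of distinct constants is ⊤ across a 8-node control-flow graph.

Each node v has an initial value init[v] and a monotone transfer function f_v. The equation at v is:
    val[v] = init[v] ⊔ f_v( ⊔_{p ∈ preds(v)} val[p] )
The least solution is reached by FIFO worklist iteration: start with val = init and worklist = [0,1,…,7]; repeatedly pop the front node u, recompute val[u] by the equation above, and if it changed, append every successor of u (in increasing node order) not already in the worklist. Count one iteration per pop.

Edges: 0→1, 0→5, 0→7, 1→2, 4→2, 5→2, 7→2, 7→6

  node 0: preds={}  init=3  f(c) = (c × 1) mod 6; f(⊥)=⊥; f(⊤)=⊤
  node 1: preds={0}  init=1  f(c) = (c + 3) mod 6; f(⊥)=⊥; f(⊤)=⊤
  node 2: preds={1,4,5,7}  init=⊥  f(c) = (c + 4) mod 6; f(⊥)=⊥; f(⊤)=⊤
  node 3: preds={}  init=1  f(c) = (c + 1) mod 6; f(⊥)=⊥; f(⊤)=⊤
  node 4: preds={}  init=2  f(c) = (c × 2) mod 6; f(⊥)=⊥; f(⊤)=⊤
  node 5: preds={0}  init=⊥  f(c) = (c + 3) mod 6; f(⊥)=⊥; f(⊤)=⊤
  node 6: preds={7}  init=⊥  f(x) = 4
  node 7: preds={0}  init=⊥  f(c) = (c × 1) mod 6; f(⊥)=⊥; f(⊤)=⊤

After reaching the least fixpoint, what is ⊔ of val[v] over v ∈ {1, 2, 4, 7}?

Worklist (10 pops):
  #1 pop 0: in=⊥ → 3 (no change)
  #2 pop 1: in=3 → ⊤ (was 1); enqueue []
  #3 pop 2: in=⊤ → ⊤ (was ⊥); enqueue []
  #4 pop 3: in=⊥ → 1 (no change)
  #5 pop 4: in=⊥ → 2 (no change)
  #6 pop 5: in=3 → 0 (was ⊥); enqueue [2]
  #7 pop 6: in=⊥ → 4 (was ⊥); enqueue []
  #8 pop 7: in=3 → 3 (was ⊥); enqueue [6]
  #9 pop 2: in=⊤ → ⊤ (no change)
  #10 pop 6: in=3 → 4 (no change)

Fixpoint:
  val[0] = 3
  val[1] = ⊤
  val[2] = ⊤
  val[3] = 1
  val[4] = 2
  val[5] = 0
  val[6] = 4
  val[7] = 3

⊤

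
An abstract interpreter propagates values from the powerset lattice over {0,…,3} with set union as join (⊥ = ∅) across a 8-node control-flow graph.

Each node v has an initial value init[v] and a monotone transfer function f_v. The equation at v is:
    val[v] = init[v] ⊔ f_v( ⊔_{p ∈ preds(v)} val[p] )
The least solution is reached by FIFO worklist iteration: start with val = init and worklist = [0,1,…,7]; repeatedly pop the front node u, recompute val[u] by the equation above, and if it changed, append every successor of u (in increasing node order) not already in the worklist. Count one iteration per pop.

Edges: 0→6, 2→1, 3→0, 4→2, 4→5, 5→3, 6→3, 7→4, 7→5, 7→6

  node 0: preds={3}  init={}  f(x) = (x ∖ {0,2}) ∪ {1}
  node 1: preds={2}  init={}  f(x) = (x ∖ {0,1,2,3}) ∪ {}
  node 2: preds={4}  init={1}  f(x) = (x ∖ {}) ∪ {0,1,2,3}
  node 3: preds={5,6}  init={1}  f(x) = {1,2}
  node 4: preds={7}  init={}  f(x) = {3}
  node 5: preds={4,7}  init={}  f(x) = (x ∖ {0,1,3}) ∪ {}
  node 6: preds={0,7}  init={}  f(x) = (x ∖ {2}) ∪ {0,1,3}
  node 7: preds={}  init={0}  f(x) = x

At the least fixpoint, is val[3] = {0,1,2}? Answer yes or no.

Iteration log — 12 steps:
  step 1. node 0  ⊔preds={1}  new={1}  old={}  +wl: 
  step 2. node 1  ⊔preds={1}  new={}  stable
  step 3. node 2  ⊔preds={}  new={0,1,2,3}  old={1}  +wl: 1
  step 4. node 3  ⊔preds={}  new={1,2}  old={1}  +wl: 0
  step 5. node 4  ⊔preds={0}  new={3}  old={}  +wl: 2
  step 6. node 5  ⊔preds={0,3}  new={}  stable
  step 7. node 6  ⊔preds={0,1}  new={0,1,3}  old={}  +wl: 3
  step 8. node 7  ⊔preds={}  new={0}  stable
  step 9. node 1  ⊔preds={0,1,2,3}  new={}  stable
  step 10. node 0  ⊔preds={1,2}  new={1}  stable
  step 11. node 2  ⊔preds={3}  new={0,1,2,3}  stable
  step 12. node 3  ⊔preds={0,1,3}  new={1,2}  stable

Least fixpoint reached:
  node 0: {1}
  node 1: {}
  node 2: {0,1,2,3}
  node 3: {1,2}
  node 4: {3}
  node 5: {}
  node 6: {0,1,3}
  node 7: {0}

no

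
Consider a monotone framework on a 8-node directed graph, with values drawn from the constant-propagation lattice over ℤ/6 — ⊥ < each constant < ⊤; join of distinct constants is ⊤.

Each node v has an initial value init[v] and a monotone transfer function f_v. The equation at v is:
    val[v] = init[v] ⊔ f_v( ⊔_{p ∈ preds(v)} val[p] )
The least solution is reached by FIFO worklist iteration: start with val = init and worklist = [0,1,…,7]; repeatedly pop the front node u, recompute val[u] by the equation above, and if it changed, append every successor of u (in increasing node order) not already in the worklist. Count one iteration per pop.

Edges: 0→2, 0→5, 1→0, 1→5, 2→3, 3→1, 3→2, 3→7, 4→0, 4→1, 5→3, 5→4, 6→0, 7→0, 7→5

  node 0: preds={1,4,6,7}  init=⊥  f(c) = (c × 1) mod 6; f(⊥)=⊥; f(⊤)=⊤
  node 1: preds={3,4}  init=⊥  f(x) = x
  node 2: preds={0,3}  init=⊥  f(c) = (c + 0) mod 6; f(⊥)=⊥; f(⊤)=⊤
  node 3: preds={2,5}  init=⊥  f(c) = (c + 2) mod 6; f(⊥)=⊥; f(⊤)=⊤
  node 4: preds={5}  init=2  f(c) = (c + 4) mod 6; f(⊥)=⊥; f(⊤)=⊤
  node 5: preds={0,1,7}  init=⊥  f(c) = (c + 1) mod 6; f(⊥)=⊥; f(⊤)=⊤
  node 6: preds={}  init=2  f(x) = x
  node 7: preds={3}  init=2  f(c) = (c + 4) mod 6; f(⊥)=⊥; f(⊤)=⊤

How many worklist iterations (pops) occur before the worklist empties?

22

Iteration log — 22 steps:
  step 1. node 0  ⊔preds=2  new=2  old=⊥  +wl: 
  step 2. node 1  ⊔preds=2  new=2  old=⊥  +wl: 0
  step 3. node 2  ⊔preds=2  new=2  old=⊥  +wl: 
  step 4. node 3  ⊔preds=2  new=4  old=⊥  +wl: 1,2
  step 5. node 4  ⊔preds=⊥  new=2  stable
  step 6. node 5  ⊔preds=2  new=3  old=⊥  +wl: 3,4
  step 7. node 6  ⊔preds=⊥  new=2  stable
  step 8. node 7  ⊔preds=4  new=2  stable
  step 9. node 0  ⊔preds=2  new=2  stable
  step 10. node 1  ⊔preds=⊤  new=⊤  old=2  +wl: 0,5
  step 11. node 2  ⊔preds=⊤  new=⊤  old=2  +wl: 
  step 12. node 3  ⊔preds=⊤  new=⊤  old=4  +wl: 1,2,7
  step 13. node 4  ⊔preds=3  new=⊤  old=2  +wl: 
  step 14. node 0  ⊔preds=⊤  new=⊤  old=2  +wl: 
  step 15. node 5  ⊔preds=⊤  new=⊤  old=3  +wl: 3,4
  step 16. node 1  ⊔preds=⊤  new=⊤  stable
  step 17. node 2  ⊔preds=⊤  new=⊤  stable
  step 18. node 7  ⊔preds=⊤  new=⊤  old=2  +wl: 0,5
  step 19. node 3  ⊔preds=⊤  new=⊤  stable
  step 20. node 4  ⊔preds=⊤  new=⊤  stable
  step 21. node 0  ⊔preds=⊤  new=⊤  stable
  step 22. node 5  ⊔preds=⊤  new=⊤  stable

Least fixpoint reached:
  node 0: ⊤
  node 1: ⊤
  node 2: ⊤
  node 3: ⊤
  node 4: ⊤
  node 5: ⊤
  node 6: 2
  node 7: ⊤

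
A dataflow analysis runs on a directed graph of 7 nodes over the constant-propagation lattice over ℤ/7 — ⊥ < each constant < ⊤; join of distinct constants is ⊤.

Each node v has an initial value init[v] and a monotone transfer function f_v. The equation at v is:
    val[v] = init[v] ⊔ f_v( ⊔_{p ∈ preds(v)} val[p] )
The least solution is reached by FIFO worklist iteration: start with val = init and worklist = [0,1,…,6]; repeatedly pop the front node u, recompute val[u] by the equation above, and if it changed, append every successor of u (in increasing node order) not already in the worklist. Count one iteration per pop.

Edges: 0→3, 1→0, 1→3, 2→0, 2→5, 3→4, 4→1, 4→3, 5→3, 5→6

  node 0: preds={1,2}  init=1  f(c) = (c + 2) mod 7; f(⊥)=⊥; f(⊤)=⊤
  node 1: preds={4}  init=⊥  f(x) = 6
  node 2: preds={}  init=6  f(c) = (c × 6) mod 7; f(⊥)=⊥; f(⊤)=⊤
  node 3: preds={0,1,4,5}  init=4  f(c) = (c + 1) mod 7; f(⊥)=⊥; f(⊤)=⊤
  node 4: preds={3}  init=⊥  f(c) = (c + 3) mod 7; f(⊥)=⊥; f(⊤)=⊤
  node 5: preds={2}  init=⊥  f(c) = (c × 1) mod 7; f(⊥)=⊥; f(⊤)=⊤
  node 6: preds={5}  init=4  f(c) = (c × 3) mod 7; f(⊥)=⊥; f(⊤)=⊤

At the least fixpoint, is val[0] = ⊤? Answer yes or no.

Trace (10 dequeues):
  [1] u=0 | in 6 | out 1 | ==
  [2] u=1 | in ⊥ | out 6 | prev ⊥ | push {0}
  [3] u=2 | in ⊥ | out 6 | ==
  [4] u=3 | in ⊤ | out ⊤ | prev 4 | push {}
  [5] u=4 | in ⊤ | out ⊤ | prev ⊥ | push {1,3}
  [6] u=5 | in 6 | out 6 | prev ⊥ | push {}
  [7] u=6 | in 6 | out 4 | ==
  [8] u=0 | in 6 | out 1 | ==
  [9] u=1 | in ⊤ | out 6 | ==
  [10] u=3 | in ⊤ | out ⊤ | ==

Converged values:
  [0] 1
  [1] 6
  [2] 6
  [3] ⊤
  [4] ⊤
  [5] 6
  [6] 4

no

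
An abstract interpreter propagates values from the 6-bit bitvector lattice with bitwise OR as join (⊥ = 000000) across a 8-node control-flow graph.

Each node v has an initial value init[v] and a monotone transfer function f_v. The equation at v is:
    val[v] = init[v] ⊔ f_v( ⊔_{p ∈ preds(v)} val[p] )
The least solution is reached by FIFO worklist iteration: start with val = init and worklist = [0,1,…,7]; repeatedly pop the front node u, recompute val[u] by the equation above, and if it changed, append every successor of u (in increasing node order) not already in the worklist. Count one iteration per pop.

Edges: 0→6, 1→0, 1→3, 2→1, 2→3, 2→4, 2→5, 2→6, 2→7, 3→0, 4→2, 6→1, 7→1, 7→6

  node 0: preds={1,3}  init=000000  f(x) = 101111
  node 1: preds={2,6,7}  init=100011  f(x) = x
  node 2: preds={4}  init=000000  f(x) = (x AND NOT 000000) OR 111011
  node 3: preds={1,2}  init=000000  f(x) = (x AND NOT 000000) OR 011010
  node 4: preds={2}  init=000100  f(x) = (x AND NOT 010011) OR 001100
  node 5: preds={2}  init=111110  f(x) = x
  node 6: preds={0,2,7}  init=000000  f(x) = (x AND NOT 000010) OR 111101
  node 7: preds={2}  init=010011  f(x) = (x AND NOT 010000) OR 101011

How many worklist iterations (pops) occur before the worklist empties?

14

Trace (14 dequeues):
  [1] u=0 | in 100011 | out 101111 | prev 000000 | push {}
  [2] u=1 | in 010011 | out 110011 | prev 100011 | push {0}
  [3] u=2 | in 000100 | out 111111 | prev 000000 | push {1}
  [4] u=3 | in 111111 | out 111111 | prev 000000 | push {}
  [5] u=4 | in 111111 | out 101100 | prev 000100 | push {2}
  [6] u=5 | in 111111 | out 111111 | prev 111110 | push {}
  [7] u=6 | in 111111 | out 111101 | prev 000000 | push {}
  [8] u=7 | in 111111 | out 111111 | prev 010011 | push {6}
  [9] u=0 | in 111111 | out 101111 | ==
  [10] u=1 | in 111111 | out 111111 | prev 110011 | push {0,3}
  [11] u=2 | in 101100 | out 111111 | ==
  [12] u=6 | in 111111 | out 111101 | ==
  [13] u=0 | in 111111 | out 101111 | ==
  [14] u=3 | in 111111 | out 111111 | ==

Converged values:
  [0] 101111
  [1] 111111
  [2] 111111
  [3] 111111
  [4] 101100
  [5] 111111
  [6] 111101
  [7] 111111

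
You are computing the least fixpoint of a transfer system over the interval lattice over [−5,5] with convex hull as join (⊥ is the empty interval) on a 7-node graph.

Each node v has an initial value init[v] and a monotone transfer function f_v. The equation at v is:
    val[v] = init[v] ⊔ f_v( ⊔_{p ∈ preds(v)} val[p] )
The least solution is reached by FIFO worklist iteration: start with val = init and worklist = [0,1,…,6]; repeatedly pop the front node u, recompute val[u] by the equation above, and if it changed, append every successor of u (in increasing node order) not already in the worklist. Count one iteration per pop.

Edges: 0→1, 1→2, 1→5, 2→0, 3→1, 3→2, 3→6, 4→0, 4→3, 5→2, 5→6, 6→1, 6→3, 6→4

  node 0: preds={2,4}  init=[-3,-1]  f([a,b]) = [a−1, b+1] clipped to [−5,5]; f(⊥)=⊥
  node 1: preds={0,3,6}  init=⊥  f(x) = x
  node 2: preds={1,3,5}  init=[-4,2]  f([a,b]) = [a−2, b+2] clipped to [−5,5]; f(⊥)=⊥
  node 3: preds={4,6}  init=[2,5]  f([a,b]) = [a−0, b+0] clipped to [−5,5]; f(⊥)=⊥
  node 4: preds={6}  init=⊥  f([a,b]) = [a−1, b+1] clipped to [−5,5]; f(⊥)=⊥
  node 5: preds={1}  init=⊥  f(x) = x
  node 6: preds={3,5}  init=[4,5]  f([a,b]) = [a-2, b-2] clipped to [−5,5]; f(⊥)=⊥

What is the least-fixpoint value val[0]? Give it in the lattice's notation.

Trace (15 dequeues):
  [1] u=0 | in [-4,2] | out [-5,3] | prev [-3,-1] | push {}
  [2] u=1 | in [-5,5] | out [-5,5] | prev ⊥ | push {}
  [3] u=2 | in [-5,5] | out [-5,5] | prev [-4,2] | push {0}
  [4] u=3 | in [4,5] | out [2,5] | ==
  [5] u=4 | in [4,5] | out [3,5] | prev ⊥ | push {3}
  [6] u=5 | in [-5,5] | out [-5,5] | prev ⊥ | push {2}
  [7] u=6 | in [-5,5] | out [-5,5] | prev [4,5] | push {1,4}
  [8] u=0 | in [-5,5] | out [-5,5] | prev [-5,3] | push {}
  [9] u=3 | in [-5,5] | out [-5,5] | prev [2,5] | push {6}
  [10] u=2 | in [-5,5] | out [-5,5] | ==
  [11] u=1 | in [-5,5] | out [-5,5] | ==
  [12] u=4 | in [-5,5] | out [-5,5] | prev [3,5] | push {0,3}
  [13] u=6 | in [-5,5] | out [-5,5] | ==
  [14] u=0 | in [-5,5] | out [-5,5] | ==
  [15] u=3 | in [-5,5] | out [-5,5] | ==

Converged values:
  [0] [-5,5]
  [1] [-5,5]
  [2] [-5,5]
  [3] [-5,5]
  [4] [-5,5]
  [5] [-5,5]
  [6] [-5,5]

[-5,5]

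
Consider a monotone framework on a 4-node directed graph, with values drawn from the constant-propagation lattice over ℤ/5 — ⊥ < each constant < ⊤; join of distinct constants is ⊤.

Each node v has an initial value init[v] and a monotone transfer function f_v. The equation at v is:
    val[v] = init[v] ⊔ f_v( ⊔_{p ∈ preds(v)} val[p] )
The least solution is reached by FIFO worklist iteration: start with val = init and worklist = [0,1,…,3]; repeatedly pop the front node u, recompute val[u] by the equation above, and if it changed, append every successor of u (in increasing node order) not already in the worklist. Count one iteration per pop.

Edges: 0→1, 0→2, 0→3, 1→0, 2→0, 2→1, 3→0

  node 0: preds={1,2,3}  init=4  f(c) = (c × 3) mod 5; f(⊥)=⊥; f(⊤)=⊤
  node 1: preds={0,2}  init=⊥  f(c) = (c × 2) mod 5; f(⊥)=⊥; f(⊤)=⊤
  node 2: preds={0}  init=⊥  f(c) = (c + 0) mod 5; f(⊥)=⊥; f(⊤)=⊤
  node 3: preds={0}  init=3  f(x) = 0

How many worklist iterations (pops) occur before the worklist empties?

10

Iteration log — 10 steps:
  step 1. node 0  ⊔preds=3  new=4  stable
  step 2. node 1  ⊔preds=4  new=3  old=⊥  +wl: 0
  step 3. node 2  ⊔preds=4  new=4  old=⊥  +wl: 1
  step 4. node 3  ⊔preds=4  new=⊤  old=3  +wl: 
  step 5. node 0  ⊔preds=⊤  new=⊤  old=4  +wl: 2,3
  step 6. node 1  ⊔preds=⊤  new=⊤  old=3  +wl: 0
  step 7. node 2  ⊔preds=⊤  new=⊤  old=4  +wl: 1
  step 8. node 3  ⊔preds=⊤  new=⊤  stable
  step 9. node 0  ⊔preds=⊤  new=⊤  stable
  step 10. node 1  ⊔preds=⊤  new=⊤  stable

Least fixpoint reached:
  node 0: ⊤
  node 1: ⊤
  node 2: ⊤
  node 3: ⊤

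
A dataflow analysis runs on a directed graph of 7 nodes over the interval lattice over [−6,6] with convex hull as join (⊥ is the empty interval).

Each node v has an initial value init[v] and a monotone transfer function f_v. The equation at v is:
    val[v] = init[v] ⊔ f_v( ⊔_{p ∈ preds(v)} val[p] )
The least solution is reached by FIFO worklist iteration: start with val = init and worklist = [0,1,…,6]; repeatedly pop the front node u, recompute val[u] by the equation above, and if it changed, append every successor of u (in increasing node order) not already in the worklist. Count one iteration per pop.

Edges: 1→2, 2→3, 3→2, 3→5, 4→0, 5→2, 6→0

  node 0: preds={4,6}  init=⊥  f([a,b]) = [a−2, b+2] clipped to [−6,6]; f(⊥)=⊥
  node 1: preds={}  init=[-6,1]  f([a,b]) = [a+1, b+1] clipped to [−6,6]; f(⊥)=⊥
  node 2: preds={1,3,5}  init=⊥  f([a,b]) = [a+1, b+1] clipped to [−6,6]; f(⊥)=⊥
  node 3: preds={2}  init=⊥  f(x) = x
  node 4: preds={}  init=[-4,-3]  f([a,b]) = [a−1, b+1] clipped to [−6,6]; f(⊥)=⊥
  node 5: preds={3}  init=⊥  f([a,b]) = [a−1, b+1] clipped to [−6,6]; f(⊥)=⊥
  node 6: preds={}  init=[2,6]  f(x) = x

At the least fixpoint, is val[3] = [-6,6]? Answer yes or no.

Worklist (17 pops):
  #1 pop 0: in=[-4,6] → [-6,6] (was ⊥); enqueue []
  #2 pop 1: in=⊥ → [-6,1] (no change)
  #3 pop 2: in=[-6,1] → [-5,2] (was ⊥); enqueue []
  #4 pop 3: in=[-5,2] → [-5,2] (was ⊥); enqueue [2]
  #5 pop 4: in=⊥ → [-4,-3] (no change)
  #6 pop 5: in=[-5,2] → [-6,3] (was ⊥); enqueue []
  #7 pop 6: in=⊥ → [2,6] (no change)
  #8 pop 2: in=[-6,3] → [-5,4] (was [-5,2]); enqueue [3]
  #9 pop 3: in=[-5,4] → [-5,4] (was [-5,2]); enqueue [2,5]
  #10 pop 2: in=[-6,4] → [-5,5] (was [-5,4]); enqueue [3]
  #11 pop 5: in=[-5,4] → [-6,5] (was [-6,3]); enqueue [2]
  #12 pop 3: in=[-5,5] → [-5,5] (was [-5,4]); enqueue [5]
  #13 pop 2: in=[-6,5] → [-5,6] (was [-5,5]); enqueue [3]
  #14 pop 5: in=[-5,5] → [-6,6] (was [-6,5]); enqueue [2]
  #15 pop 3: in=[-5,6] → [-5,6] (was [-5,5]); enqueue [5]
  #16 pop 2: in=[-6,6] → [-5,6] (no change)
  #17 pop 5: in=[-5,6] → [-6,6] (no change)

Fixpoint:
  val[0] = [-6,6]
  val[1] = [-6,1]
  val[2] = [-5,6]
  val[3] = [-5,6]
  val[4] = [-4,-3]
  val[5] = [-6,6]
  val[6] = [2,6]

no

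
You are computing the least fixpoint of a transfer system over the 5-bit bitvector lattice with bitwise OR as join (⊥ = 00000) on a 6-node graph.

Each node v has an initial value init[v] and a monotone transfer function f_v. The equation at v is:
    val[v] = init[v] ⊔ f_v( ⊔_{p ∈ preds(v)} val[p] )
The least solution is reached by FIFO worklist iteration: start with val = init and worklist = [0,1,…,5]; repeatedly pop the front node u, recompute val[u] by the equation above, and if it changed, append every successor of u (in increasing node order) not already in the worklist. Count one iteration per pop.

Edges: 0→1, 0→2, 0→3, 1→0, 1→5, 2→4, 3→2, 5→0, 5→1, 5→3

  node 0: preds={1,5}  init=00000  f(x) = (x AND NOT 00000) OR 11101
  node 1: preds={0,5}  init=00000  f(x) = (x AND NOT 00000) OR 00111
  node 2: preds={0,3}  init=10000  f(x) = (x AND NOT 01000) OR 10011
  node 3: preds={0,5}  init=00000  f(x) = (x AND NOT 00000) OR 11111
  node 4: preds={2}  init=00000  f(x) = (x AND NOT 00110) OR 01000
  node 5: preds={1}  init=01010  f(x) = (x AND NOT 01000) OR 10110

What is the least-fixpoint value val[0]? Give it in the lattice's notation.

Worklist (10 pops):
  #1 pop 0: in=01010 → 11111 (was 00000); enqueue []
  #2 pop 1: in=11111 → 11111 (was 00000); enqueue [0]
  #3 pop 2: in=11111 → 10111 (was 10000); enqueue []
  #4 pop 3: in=11111 → 11111 (was 00000); enqueue [2]
  #5 pop 4: in=10111 → 11001 (was 00000); enqueue []
  #6 pop 5: in=11111 → 11111 (was 01010); enqueue [1,3]
  #7 pop 0: in=11111 → 11111 (no change)
  #8 pop 2: in=11111 → 10111 (no change)
  #9 pop 1: in=11111 → 11111 (no change)
  #10 pop 3: in=11111 → 11111 (no change)

Fixpoint:
  val[0] = 11111
  val[1] = 11111
  val[2] = 10111
  val[3] = 11111
  val[4] = 11001
  val[5] = 11111

11111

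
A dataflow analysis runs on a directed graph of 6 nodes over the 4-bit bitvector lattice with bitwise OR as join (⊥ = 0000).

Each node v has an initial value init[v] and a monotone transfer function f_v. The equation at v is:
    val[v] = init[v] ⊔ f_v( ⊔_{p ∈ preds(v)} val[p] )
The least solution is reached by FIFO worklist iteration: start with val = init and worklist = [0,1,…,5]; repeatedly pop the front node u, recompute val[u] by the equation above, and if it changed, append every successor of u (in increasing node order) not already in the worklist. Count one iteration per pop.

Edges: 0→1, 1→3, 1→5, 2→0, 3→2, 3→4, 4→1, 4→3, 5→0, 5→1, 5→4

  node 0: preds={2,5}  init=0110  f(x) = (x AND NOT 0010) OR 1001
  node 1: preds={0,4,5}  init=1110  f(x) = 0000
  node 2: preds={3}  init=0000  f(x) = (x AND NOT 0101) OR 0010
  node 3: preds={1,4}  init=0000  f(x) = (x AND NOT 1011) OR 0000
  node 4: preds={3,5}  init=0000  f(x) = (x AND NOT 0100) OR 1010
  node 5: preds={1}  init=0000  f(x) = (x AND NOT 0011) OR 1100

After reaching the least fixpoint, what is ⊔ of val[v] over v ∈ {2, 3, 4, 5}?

1110

Iteration log — 11 steps:
  step 1. node 0  ⊔preds=0000  new=1111  old=0110  +wl: 
  step 2. node 1  ⊔preds=1111  new=1110  stable
  step 3. node 2  ⊔preds=0000  new=0010  old=0000  +wl: 0
  step 4. node 3  ⊔preds=1110  new=0100  old=0000  +wl: 2
  step 5. node 4  ⊔preds=0100  new=1010  old=0000  +wl: 1,3
  step 6. node 5  ⊔preds=1110  new=1100  old=0000  +wl: 4
  step 7. node 0  ⊔preds=1110  new=1111  stable
  step 8. node 2  ⊔preds=0100  new=0010  stable
  step 9. node 1  ⊔preds=1111  new=1110  stable
  step 10. node 3  ⊔preds=1110  new=0100  stable
  step 11. node 4  ⊔preds=1100  new=1010  stable

Least fixpoint reached:
  node 0: 1111
  node 1: 1110
  node 2: 0010
  node 3: 0100
  node 4: 1010
  node 5: 1100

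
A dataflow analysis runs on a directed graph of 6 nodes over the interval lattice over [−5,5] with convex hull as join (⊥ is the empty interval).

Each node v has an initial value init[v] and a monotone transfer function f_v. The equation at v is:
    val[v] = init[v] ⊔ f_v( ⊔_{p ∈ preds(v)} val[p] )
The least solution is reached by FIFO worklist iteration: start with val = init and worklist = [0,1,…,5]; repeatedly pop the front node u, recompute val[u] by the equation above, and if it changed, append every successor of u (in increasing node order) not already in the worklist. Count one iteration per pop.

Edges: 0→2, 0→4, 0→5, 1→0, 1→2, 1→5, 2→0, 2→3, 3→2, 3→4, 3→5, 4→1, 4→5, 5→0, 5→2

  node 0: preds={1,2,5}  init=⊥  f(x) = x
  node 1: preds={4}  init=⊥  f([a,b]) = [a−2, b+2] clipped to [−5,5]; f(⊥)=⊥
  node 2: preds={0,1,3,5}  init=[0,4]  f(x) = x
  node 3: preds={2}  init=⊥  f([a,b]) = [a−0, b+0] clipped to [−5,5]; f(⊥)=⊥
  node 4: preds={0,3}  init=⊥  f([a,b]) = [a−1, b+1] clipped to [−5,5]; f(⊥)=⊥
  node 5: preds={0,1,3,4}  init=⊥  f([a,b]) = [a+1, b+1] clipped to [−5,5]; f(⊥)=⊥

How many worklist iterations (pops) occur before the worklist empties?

Trace (29 dequeues):
  [1] u=0 | in [0,4] | out [0,4] | prev ⊥ | push {}
  [2] u=1 | in ⊥ | out ⊥ | ==
  [3] u=2 | in [0,4] | out [0,4] | ==
  [4] u=3 | in [0,4] | out [0,4] | prev ⊥ | push {2}
  [5] u=4 | in [0,4] | out [-1,5] | prev ⊥ | push {1}
  [6] u=5 | in [-1,5] | out [0,5] | prev ⊥ | push {0}
  [7] u=2 | in [0,5] | out [0,5] | prev [0,4] | push {3}
  [8] u=1 | in [-1,5] | out [-3,5] | prev ⊥ | push {2,5}
  [9] u=0 | in [-3,5] | out [-3,5] | prev [0,4] | push {4}
  [10] u=3 | in [0,5] | out [0,5] | prev [0,4] | push {}
  [11] u=2 | in [-3,5] | out [-3,5] | prev [0,5] | push {0,3}
  [12] u=5 | in [-3,5] | out [-2,5] | prev [0,5] | push {2}
  [13] u=4 | in [-3,5] | out [-4,5] | prev [-1,5] | push {1,5}
  [14] u=0 | in [-3,5] | out [-3,5] | ==
  [15] u=3 | in [-3,5] | out [-3,5] | prev [0,5] | push {4}
  [16] u=2 | in [-3,5] | out [-3,5] | ==
  [17] u=1 | in [-4,5] | out [-5,5] | prev [-3,5] | push {0,2}
  [18] u=5 | in [-5,5] | out [-4,5] | prev [-2,5] | push {}
  [19] u=4 | in [-3,5] | out [-4,5] | ==
  [20] u=0 | in [-5,5] | out [-5,5] | prev [-3,5] | push {4,5}
  [21] u=2 | in [-5,5] | out [-5,5] | prev [-3,5] | push {0,3}
  [22] u=4 | in [-5,5] | out [-5,5] | prev [-4,5] | push {1}
  [23] u=5 | in [-5,5] | out [-4,5] | ==
  [24] u=0 | in [-5,5] | out [-5,5] | ==
  [25] u=3 | in [-5,5] | out [-5,5] | prev [-3,5] | push {2,4,5}
  [26] u=1 | in [-5,5] | out [-5,5] | ==
  [27] u=2 | in [-5,5] | out [-5,5] | ==
  [28] u=4 | in [-5,5] | out [-5,5] | ==
  [29] u=5 | in [-5,5] | out [-4,5] | ==

Converged values:
  [0] [-5,5]
  [1] [-5,5]
  [2] [-5,5]
  [3] [-5,5]
  [4] [-5,5]
  [5] [-4,5]

29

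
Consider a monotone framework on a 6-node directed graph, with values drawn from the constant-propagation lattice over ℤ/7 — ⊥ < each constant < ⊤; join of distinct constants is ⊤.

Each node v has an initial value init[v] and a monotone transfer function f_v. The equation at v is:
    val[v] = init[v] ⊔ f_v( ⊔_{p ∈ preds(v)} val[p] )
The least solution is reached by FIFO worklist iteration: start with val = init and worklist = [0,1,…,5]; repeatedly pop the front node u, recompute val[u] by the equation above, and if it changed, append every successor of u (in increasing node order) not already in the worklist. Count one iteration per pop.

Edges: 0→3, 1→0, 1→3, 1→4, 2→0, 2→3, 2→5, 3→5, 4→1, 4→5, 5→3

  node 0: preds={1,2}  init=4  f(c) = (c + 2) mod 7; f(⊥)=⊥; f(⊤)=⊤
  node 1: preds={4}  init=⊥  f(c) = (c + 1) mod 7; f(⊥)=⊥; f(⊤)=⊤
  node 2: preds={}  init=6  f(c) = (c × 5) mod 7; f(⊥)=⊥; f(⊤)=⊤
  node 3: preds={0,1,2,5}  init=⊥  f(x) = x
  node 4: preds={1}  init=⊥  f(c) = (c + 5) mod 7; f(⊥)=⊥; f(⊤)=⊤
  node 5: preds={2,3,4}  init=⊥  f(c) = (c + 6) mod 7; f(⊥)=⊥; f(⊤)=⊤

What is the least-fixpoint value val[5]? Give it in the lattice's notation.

Iteration log — 7 steps:
  step 1. node 0  ⊔preds=6  new=⊤  old=4  +wl: 
  step 2. node 1  ⊔preds=⊥  new=⊥  stable
  step 3. node 2  ⊔preds=⊥  new=6  stable
  step 4. node 3  ⊔preds=⊤  new=⊤  old=⊥  +wl: 
  step 5. node 4  ⊔preds=⊥  new=⊥  stable
  step 6. node 5  ⊔preds=⊤  new=⊤  old=⊥  +wl: 3
  step 7. node 3  ⊔preds=⊤  new=⊤  stable

Least fixpoint reached:
  node 0: ⊤
  node 1: ⊥
  node 2: 6
  node 3: ⊤
  node 4: ⊥
  node 5: ⊤

⊤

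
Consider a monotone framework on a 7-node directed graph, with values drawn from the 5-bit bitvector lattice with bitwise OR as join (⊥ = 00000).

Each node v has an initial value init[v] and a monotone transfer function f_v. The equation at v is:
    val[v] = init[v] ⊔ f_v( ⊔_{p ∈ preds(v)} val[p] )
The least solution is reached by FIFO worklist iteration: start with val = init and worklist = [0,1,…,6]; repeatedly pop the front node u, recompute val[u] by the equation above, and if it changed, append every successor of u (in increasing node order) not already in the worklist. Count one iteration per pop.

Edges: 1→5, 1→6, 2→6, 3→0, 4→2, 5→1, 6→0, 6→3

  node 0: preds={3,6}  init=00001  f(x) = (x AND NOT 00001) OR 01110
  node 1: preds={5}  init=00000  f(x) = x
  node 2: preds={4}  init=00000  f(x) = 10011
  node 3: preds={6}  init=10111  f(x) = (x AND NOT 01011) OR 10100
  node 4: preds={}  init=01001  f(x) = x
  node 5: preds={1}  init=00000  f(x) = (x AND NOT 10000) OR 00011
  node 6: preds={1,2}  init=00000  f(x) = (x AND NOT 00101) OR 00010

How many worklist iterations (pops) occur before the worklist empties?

12

Trace (12 dequeues):
  [1] u=0 | in 10111 | out 11111 | prev 00001 | push {}
  [2] u=1 | in 00000 | out 00000 | ==
  [3] u=2 | in 01001 | out 10011 | prev 00000 | push {}
  [4] u=3 | in 00000 | out 10111 | ==
  [5] u=4 | in 00000 | out 01001 | ==
  [6] u=5 | in 00000 | out 00011 | prev 00000 | push {1}
  [7] u=6 | in 10011 | out 10010 | prev 00000 | push {0,3}
  [8] u=1 | in 00011 | out 00011 | prev 00000 | push {5,6}
  [9] u=0 | in 10111 | out 11111 | ==
  [10] u=3 | in 10010 | out 10111 | ==
  [11] u=5 | in 00011 | out 00011 | ==
  [12] u=6 | in 10011 | out 10010 | ==

Converged values:
  [0] 11111
  [1] 00011
  [2] 10011
  [3] 10111
  [4] 01001
  [5] 00011
  [6] 10010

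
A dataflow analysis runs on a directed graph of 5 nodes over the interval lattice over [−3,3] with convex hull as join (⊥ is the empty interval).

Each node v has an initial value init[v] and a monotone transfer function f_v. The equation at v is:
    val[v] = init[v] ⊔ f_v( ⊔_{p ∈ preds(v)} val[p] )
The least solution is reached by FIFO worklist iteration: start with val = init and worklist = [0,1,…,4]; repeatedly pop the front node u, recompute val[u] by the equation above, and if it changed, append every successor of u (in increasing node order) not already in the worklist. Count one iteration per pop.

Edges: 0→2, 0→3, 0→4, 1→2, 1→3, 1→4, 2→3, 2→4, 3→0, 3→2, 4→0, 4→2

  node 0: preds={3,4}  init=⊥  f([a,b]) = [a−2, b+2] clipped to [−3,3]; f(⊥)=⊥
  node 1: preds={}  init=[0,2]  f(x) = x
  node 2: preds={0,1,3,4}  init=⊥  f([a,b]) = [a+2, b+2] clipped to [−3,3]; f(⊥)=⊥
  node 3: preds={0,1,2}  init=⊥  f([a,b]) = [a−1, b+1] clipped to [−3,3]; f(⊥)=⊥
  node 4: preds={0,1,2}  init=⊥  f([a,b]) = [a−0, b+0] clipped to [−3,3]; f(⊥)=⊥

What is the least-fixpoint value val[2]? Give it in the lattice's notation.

Iteration log — 11 steps:
  step 1. node 0  ⊔preds=⊥  new=⊥  stable
  step 2. node 1  ⊔preds=⊥  new=[0,2]  stable
  step 3. node 2  ⊔preds=[0,2]  new=[2,3]  old=⊥  +wl: 
  step 4. node 3  ⊔preds=[0,3]  new=[-1,3]  old=⊥  +wl: 0,2
  step 5. node 4  ⊔preds=[0,3]  new=[0,3]  old=⊥  +wl: 
  step 6. node 0  ⊔preds=[-1,3]  new=[-3,3]  old=⊥  +wl: 3,4
  step 7. node 2  ⊔preds=[-3,3]  new=[-1,3]  old=[2,3]  +wl: 
  step 8. node 3  ⊔preds=[-3,3]  new=[-3,3]  old=[-1,3]  +wl: 0,2
  step 9. node 4  ⊔preds=[-3,3]  new=[-3,3]  old=[0,3]  +wl: 
  step 10. node 0  ⊔preds=[-3,3]  new=[-3,3]  stable
  step 11. node 2  ⊔preds=[-3,3]  new=[-1,3]  stable

Least fixpoint reached:
  node 0: [-3,3]
  node 1: [0,2]
  node 2: [-1,3]
  node 3: [-3,3]
  node 4: [-3,3]

[-1,3]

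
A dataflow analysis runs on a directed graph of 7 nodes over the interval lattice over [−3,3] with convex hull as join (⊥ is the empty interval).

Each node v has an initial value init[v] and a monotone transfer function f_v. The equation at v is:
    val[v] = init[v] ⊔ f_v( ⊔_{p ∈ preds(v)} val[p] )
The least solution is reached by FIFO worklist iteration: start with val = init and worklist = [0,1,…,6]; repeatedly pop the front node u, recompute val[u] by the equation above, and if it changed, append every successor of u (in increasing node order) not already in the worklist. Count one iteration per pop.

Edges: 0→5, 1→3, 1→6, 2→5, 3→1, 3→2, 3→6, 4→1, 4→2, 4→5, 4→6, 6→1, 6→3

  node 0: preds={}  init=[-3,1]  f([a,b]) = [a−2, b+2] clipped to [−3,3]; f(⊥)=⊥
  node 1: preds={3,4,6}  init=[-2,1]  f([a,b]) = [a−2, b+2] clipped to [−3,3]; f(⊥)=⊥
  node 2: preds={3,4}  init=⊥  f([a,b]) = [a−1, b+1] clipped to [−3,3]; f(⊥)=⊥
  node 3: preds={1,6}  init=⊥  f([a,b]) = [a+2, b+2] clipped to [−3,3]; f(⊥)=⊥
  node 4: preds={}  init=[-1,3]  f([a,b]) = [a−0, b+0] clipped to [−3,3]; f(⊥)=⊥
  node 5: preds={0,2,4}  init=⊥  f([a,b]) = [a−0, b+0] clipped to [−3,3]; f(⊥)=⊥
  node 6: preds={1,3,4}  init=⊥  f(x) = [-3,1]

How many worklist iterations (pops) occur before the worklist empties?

Trace (10 dequeues):
  [1] u=0 | in ⊥ | out [-3,1] | ==
  [2] u=1 | in [-1,3] | out [-3,3] | prev [-2,1] | push {}
  [3] u=2 | in [-1,3] | out [-2,3] | prev ⊥ | push {}
  [4] u=3 | in [-3,3] | out [-1,3] | prev ⊥ | push {1,2}
  [5] u=4 | in ⊥ | out [-1,3] | ==
  [6] u=5 | in [-3,3] | out [-3,3] | prev ⊥ | push {}
  [7] u=6 | in [-3,3] | out [-3,1] | prev ⊥ | push {3}
  [8] u=1 | in [-3,3] | out [-3,3] | ==
  [9] u=2 | in [-1,3] | out [-2,3] | ==
  [10] u=3 | in [-3,3] | out [-1,3] | ==

Converged values:
  [0] [-3,1]
  [1] [-3,3]
  [2] [-2,3]
  [3] [-1,3]
  [4] [-1,3]
  [5] [-3,3]
  [6] [-3,1]

10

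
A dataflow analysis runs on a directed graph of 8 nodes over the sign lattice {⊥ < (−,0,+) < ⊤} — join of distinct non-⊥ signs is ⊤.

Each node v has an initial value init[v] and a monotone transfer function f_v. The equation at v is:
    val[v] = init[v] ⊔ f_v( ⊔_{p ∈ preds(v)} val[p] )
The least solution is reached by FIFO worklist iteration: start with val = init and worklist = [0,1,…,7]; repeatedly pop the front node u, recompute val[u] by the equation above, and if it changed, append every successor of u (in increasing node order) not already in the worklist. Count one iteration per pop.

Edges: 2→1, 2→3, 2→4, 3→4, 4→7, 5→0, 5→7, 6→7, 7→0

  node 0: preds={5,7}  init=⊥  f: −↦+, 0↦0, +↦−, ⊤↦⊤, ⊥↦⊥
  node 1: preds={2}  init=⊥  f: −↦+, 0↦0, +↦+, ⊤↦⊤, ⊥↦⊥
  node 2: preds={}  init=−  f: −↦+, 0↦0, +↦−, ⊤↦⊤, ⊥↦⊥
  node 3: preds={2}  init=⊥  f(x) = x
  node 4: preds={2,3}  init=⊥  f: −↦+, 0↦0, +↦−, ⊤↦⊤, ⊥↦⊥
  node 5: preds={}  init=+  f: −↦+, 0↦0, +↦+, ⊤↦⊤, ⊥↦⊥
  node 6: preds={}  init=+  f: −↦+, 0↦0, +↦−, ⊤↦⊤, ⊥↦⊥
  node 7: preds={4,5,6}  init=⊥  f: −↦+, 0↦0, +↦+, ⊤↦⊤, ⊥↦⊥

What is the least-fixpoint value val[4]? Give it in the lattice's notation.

+

Trace (9 dequeues):
  [1] u=0 | in + | out − | prev ⊥ | push {}
  [2] u=1 | in − | out + | prev ⊥ | push {}
  [3] u=2 | in ⊥ | out − | ==
  [4] u=3 | in − | out − | prev ⊥ | push {}
  [5] u=4 | in − | out + | prev ⊥ | push {}
  [6] u=5 | in ⊥ | out + | ==
  [7] u=6 | in ⊥ | out + | ==
  [8] u=7 | in + | out + | prev ⊥ | push {0}
  [9] u=0 | in + | out − | ==

Converged values:
  [0] −
  [1] +
  [2] −
  [3] −
  [4] +
  [5] +
  [6] +
  [7] +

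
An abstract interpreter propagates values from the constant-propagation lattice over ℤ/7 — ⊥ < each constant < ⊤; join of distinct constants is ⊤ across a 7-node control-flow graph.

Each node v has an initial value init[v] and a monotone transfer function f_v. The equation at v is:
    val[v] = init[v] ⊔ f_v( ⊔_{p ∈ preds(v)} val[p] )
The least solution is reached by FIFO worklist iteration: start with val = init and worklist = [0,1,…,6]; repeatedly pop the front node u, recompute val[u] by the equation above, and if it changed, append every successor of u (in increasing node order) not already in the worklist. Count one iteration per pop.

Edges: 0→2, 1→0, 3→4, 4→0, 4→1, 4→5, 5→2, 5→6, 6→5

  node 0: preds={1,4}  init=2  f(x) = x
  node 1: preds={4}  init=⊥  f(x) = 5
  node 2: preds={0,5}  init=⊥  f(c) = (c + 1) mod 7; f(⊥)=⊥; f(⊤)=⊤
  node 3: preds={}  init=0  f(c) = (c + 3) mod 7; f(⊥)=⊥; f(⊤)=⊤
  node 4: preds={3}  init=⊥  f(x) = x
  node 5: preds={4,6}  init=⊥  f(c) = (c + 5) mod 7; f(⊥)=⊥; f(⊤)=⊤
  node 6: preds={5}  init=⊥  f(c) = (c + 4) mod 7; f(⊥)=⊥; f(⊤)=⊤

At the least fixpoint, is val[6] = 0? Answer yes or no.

Iteration log — 14 steps:
  step 1. node 0  ⊔preds=⊥  new=2  stable
  step 2. node 1  ⊔preds=⊥  new=5  old=⊥  +wl: 0
  step 3. node 2  ⊔preds=2  new=3  old=⊥  +wl: 
  step 4. node 3  ⊔preds=⊥  new=0  stable
  step 5. node 4  ⊔preds=0  new=0  old=⊥  +wl: 1
  step 6. node 5  ⊔preds=0  new=5  old=⊥  +wl: 2
  step 7. node 6  ⊔preds=5  new=2  old=⊥  +wl: 5
  step 8. node 0  ⊔preds=⊤  new=⊤  old=2  +wl: 
  step 9. node 1  ⊔preds=0  new=5  stable
  step 10. node 2  ⊔preds=⊤  new=⊤  old=3  +wl: 
  step 11. node 5  ⊔preds=⊤  new=⊤  old=5  +wl: 2,6
  step 12. node 2  ⊔preds=⊤  new=⊤  stable
  step 13. node 6  ⊔preds=⊤  new=⊤  old=2  +wl: 5
  step 14. node 5  ⊔preds=⊤  new=⊤  stable

Least fixpoint reached:
  node 0: ⊤
  node 1: 5
  node 2: ⊤
  node 3: 0
  node 4: 0
  node 5: ⊤
  node 6: ⊤

no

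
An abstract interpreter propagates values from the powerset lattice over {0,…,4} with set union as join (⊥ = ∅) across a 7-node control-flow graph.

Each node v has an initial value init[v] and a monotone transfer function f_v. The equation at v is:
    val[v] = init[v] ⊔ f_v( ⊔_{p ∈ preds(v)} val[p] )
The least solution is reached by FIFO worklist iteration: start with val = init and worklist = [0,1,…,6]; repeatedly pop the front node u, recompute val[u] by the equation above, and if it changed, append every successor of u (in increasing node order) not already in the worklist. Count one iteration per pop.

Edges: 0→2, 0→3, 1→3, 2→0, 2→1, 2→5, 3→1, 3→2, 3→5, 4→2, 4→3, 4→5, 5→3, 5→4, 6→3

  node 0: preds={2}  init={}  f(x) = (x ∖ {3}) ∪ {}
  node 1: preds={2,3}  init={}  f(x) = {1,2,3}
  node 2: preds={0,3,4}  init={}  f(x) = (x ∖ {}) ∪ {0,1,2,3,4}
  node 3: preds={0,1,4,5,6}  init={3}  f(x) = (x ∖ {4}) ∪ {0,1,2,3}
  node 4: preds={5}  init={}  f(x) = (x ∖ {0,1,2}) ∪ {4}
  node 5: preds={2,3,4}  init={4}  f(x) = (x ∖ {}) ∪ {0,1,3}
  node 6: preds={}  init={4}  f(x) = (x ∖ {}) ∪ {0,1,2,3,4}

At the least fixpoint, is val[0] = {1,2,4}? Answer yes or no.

Trace (15 dequeues):
  [1] u=0 | in {} | out {} | ==
  [2] u=1 | in {3} | out {1,2,3} | prev {} | push {}
  [3] u=2 | in {3} | out {0,1,2,3,4} | prev {} | push {0,1}
  [4] u=3 | in {1,2,3,4} | out {0,1,2,3} | prev {3} | push {2}
  [5] u=4 | in {4} | out {4} | prev {} | push {3}
  [6] u=5 | in {0,1,2,3,4} | out {0,1,2,3,4} | prev {4} | push {4}
  [7] u=6 | in {} | out {0,1,2,3,4} | prev {4} | push {}
  [8] u=0 | in {0,1,2,3,4} | out {0,1,2,4} | prev {} | push {}
  [9] u=1 | in {0,1,2,3,4} | out {1,2,3} | ==
  [10] u=2 | in {0,1,2,3,4} | out {0,1,2,3,4} | ==
  [11] u=3 | in {0,1,2,3,4} | out {0,1,2,3} | ==
  [12] u=4 | in {0,1,2,3,4} | out {3,4} | prev {4} | push {2,3,5}
  [13] u=2 | in {0,1,2,3,4} | out {0,1,2,3,4} | ==
  [14] u=3 | in {0,1,2,3,4} | out {0,1,2,3} | ==
  [15] u=5 | in {0,1,2,3,4} | out {0,1,2,3,4} | ==

Converged values:
  [0] {0,1,2,4}
  [1] {1,2,3}
  [2] {0,1,2,3,4}
  [3] {0,1,2,3}
  [4] {3,4}
  [5] {0,1,2,3,4}
  [6] {0,1,2,3,4}

no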